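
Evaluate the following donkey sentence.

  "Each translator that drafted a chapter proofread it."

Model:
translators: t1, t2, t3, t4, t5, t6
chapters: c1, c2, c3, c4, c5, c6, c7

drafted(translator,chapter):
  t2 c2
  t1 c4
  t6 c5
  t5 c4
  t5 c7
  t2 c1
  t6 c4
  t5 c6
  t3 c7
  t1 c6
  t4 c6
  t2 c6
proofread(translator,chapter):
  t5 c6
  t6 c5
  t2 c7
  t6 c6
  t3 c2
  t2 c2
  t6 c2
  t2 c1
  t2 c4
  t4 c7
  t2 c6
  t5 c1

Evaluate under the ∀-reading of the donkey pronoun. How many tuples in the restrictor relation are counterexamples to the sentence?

"it" takes "a chapter" as antecedent — a donkey pronoun bound across the clause boundary.
Strong reading: for every (t,c) with drafted(t,c), proofread(t,c).
Restrictor pairs: (t1,c4) ✗  (t1,c6) ✗  (t2,c1) ✓  (t2,c2) ✓  (t2,c6) ✓  (t3,c7) ✗  (t4,c6) ✗  (t5,c4) ✗  (t5,c6) ✓  (t5,c7) ✗  (t6,c4) ✗  (t6,c5) ✓
Counterexamples (restrictor pairs failing the scope): 7.

7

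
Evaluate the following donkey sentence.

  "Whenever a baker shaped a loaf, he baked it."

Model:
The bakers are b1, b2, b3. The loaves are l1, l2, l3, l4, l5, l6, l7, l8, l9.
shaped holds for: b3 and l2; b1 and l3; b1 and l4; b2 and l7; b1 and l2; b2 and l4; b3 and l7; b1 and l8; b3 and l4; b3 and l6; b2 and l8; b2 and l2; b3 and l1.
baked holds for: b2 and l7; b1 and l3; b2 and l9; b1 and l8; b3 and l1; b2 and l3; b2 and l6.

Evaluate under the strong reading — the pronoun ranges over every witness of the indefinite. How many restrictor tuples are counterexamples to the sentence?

"it" takes "a loaf" as antecedent — a donkey pronoun bound across the clause boundary.
Strong reading: for every (b,l) with shaped(b,l), baked(b,l).
Restrictor pairs: (b1,l2) ✗  (b1,l3) ✓  (b1,l4) ✗  (b1,l8) ✓  (b2,l2) ✗  (b2,l4) ✗  (b2,l7) ✓  (b2,l8) ✗  (b3,l1) ✓  (b3,l2) ✗  (b3,l4) ✗  (b3,l6) ✗  (b3,l7) ✗
Counterexamples (restrictor pairs failing the scope): 9.

9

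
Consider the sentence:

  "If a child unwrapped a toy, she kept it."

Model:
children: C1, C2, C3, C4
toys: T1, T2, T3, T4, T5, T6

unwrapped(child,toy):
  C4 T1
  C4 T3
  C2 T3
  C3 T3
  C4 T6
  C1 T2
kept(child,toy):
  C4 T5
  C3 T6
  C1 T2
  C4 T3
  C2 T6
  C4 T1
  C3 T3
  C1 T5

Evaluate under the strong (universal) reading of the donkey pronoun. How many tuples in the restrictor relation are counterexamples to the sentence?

"it" takes "a toy" as antecedent — a donkey pronoun bound across the clause boundary.
Strong reading: for every (c,t) with unwrapped(c,t), kept(c,t).
Restrictor pairs: (C1,T2) ✓  (C2,T3) ✗  (C3,T3) ✓  (C4,T1) ✓  (C4,T3) ✓  (C4,T6) ✗
Counterexamples (restrictor pairs failing the scope): 2.

2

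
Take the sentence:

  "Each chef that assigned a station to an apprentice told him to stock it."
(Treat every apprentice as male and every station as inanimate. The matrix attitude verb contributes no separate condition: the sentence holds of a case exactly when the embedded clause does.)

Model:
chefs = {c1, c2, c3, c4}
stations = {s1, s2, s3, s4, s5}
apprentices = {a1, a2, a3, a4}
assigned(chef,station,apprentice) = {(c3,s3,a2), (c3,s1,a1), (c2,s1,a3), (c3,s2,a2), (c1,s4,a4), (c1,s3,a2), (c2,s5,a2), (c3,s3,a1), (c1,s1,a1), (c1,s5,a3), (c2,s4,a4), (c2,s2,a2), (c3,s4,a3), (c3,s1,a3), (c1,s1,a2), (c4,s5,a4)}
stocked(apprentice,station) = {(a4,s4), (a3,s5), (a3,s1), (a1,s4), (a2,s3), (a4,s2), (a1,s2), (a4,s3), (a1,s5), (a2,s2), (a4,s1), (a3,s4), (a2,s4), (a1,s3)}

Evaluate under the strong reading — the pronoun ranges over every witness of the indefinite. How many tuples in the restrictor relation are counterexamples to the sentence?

"him" takes "an apprentice" as antecedent and "it" takes "a station"; both are donkey pronouns co-varying with the restrictor.
Strong reading: for every (c,s,a) with assigned(c,s,a), stocked(a,s).
Restrictor triples: (c1,s1,a1)→stocked(a1,s1) ✗  (c1,s1,a2)→stocked(a2,s1) ✗  (c1,s3,a2)→stocked(a2,s3) ✓  (c1,s4,a4)→stocked(a4,s4) ✓  (c1,s5,a3)→stocked(a3,s5) ✓  (c2,s1,a3)→stocked(a3,s1) ✓  (c2,s2,a2)→stocked(a2,s2) ✓  (c2,s4,a4)→stocked(a4,s4) ✓  (c2,s5,a2)→stocked(a2,s5) ✗  (c3,s1,a1)→stocked(a1,s1) ✗  (c3,s1,a3)→stocked(a3,s1) ✓  (c3,s2,a2)→stocked(a2,s2) ✓  (c3,s3,a1)→stocked(a1,s3) ✓  (c3,s3,a2)→stocked(a2,s3) ✓  (c3,s4,a3)→stocked(a3,s4) ✓  (c4,s5,a4)→stocked(a4,s5) ✗
Counterexamples (restrictor triples failing the scope): 5.

5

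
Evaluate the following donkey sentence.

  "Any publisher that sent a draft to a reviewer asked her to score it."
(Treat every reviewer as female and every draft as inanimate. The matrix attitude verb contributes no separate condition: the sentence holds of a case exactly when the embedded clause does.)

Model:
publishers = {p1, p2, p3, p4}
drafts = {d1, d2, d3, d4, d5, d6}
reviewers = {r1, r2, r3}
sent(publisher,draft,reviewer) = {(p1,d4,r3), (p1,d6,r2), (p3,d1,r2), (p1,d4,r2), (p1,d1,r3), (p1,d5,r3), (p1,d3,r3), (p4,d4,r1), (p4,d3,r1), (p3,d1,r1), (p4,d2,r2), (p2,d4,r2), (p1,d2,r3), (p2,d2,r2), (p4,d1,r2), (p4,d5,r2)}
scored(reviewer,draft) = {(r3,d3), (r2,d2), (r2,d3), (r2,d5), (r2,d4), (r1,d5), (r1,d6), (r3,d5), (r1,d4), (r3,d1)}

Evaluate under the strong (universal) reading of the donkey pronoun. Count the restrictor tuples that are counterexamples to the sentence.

7

"her" takes "a reviewer" as antecedent and "it" takes "a draft"; both are donkey pronouns co-varying with the restrictor.
Strong reading: for every (p,d,r) with sent(p,d,r), scored(r,d).
Restrictor triples: (p1,d1,r3)→scored(r3,d1) ✓  (p1,d2,r3)→scored(r3,d2) ✗  (p1,d3,r3)→scored(r3,d3) ✓  (p1,d4,r2)→scored(r2,d4) ✓  (p1,d4,r3)→scored(r3,d4) ✗  (p1,d5,r3)→scored(r3,d5) ✓  (p1,d6,r2)→scored(r2,d6) ✗  (p2,d2,r2)→scored(r2,d2) ✓  (p2,d4,r2)→scored(r2,d4) ✓  (p3,d1,r1)→scored(r1,d1) ✗  (p3,d1,r2)→scored(r2,d1) ✗  (p4,d1,r2)→scored(r2,d1) ✗  (p4,d2,r2)→scored(r2,d2) ✓  (p4,d3,r1)→scored(r1,d3) ✗  (p4,d4,r1)→scored(r1,d4) ✓  (p4,d5,r2)→scored(r2,d5) ✓
Counterexamples (restrictor triples failing the scope): 7.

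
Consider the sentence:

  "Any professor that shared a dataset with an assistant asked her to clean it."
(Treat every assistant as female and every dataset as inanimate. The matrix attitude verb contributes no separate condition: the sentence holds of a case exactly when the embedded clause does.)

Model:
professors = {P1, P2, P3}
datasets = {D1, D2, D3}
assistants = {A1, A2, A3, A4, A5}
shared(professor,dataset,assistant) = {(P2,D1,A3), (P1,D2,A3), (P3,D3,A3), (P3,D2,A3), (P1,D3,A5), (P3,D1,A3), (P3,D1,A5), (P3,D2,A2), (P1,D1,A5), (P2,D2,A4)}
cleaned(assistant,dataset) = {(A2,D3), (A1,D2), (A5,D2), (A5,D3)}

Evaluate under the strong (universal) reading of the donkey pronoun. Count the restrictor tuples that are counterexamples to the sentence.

9

"her" takes "an assistant" as antecedent and "it" takes "a dataset"; both are donkey pronouns co-varying with the restrictor.
Strong reading: for every (p,d,a) with shared(p,d,a), cleaned(a,d).
Restrictor triples: (P1,D1,A5)→cleaned(A5,D1) ✗  (P1,D2,A3)→cleaned(A3,D2) ✗  (P1,D3,A5)→cleaned(A5,D3) ✓  (P2,D1,A3)→cleaned(A3,D1) ✗  (P2,D2,A4)→cleaned(A4,D2) ✗  (P3,D1,A3)→cleaned(A3,D1) ✗  (P3,D1,A5)→cleaned(A5,D1) ✗  (P3,D2,A2)→cleaned(A2,D2) ✗  (P3,D2,A3)→cleaned(A3,D2) ✗  (P3,D3,A3)→cleaned(A3,D3) ✗
Counterexamples (restrictor triples failing the scope): 9.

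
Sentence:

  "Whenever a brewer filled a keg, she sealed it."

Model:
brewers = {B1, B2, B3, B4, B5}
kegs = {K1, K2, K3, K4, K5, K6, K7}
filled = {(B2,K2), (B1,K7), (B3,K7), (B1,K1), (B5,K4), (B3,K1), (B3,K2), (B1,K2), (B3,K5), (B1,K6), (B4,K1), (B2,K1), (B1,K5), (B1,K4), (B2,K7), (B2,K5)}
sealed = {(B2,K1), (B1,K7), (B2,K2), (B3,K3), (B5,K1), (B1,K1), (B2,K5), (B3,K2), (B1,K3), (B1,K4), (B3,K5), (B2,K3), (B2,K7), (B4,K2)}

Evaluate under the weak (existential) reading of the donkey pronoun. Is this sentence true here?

False

"it" takes "a keg" as antecedent — a donkey pronoun bound across the clause boundary.
Weak reading: every brewer b with some filled-keg has at least one filled-keg k such that sealed(b,k).
Per brewer: B1:✓  B2:✓  B3:✓  B4:✗  B5:✗
B4 has no witness among its filled-kegs.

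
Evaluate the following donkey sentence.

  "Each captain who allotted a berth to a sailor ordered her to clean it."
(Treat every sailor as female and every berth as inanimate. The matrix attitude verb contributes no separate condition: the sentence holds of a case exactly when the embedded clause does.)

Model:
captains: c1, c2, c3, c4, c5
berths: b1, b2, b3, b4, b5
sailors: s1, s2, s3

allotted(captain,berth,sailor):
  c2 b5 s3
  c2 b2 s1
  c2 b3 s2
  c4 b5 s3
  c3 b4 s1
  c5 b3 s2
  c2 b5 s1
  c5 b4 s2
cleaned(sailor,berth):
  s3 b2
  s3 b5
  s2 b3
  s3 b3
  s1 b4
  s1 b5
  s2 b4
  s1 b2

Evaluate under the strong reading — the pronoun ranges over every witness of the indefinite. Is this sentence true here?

True

"her" takes "a sailor" as antecedent and "it" takes "a berth"; both are donkey pronouns co-varying with the restrictor.
Strong reading: for every (c,b,s) with allotted(c,b,s), cleaned(s,b).
Restrictor triples: (c2,b2,s1)→cleaned(s1,b2) ✓  (c2,b3,s2)→cleaned(s2,b3) ✓  (c2,b5,s1)→cleaned(s1,b5) ✓  (c2,b5,s3)→cleaned(s3,b5) ✓  (c3,b4,s1)→cleaned(s1,b4) ✓  (c4,b5,s3)→cleaned(s3,b5) ✓  (c5,b3,s2)→cleaned(s2,b3) ✓  (c5,b4,s2)→cleaned(s2,b4) ✓
Every restrictor triple satisfies the scope.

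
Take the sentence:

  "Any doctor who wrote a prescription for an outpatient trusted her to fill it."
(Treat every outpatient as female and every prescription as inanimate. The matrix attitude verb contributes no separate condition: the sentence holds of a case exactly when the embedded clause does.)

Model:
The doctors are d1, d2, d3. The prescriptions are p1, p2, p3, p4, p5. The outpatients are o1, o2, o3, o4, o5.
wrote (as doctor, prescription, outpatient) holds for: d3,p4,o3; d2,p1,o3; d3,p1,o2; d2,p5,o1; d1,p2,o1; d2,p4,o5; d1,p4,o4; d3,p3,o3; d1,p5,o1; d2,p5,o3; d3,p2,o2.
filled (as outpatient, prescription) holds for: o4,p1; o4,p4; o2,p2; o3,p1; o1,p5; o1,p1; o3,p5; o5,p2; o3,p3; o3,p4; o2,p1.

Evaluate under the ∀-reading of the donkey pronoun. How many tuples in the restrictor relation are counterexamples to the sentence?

2

"her" takes "an outpatient" as antecedent and "it" takes "a prescription"; both are donkey pronouns co-varying with the restrictor.
Strong reading: for every (d,p,o) with wrote(d,p,o), filled(o,p).
Restrictor triples: (d1,p2,o1)→filled(o1,p2) ✗  (d1,p4,o4)→filled(o4,p4) ✓  (d1,p5,o1)→filled(o1,p5) ✓  (d2,p1,o3)→filled(o3,p1) ✓  (d2,p4,o5)→filled(o5,p4) ✗  (d2,p5,o1)→filled(o1,p5) ✓  (d2,p5,o3)→filled(o3,p5) ✓  (d3,p1,o2)→filled(o2,p1) ✓  (d3,p2,o2)→filled(o2,p2) ✓  (d3,p3,o3)→filled(o3,p3) ✓  (d3,p4,o3)→filled(o3,p4) ✓
Counterexamples (restrictor triples failing the scope): 2.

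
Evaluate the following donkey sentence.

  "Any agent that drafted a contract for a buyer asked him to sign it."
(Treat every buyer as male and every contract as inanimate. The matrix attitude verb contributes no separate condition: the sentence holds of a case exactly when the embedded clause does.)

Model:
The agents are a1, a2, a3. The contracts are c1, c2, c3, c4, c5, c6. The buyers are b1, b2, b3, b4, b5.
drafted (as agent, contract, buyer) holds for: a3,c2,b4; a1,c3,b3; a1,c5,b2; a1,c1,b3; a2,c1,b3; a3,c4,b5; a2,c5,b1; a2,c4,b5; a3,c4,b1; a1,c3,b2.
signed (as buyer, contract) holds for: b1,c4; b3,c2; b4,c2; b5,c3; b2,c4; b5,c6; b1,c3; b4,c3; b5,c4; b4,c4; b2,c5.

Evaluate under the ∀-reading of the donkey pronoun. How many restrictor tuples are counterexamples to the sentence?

5

"him" takes "a buyer" as antecedent and "it" takes "a contract"; both are donkey pronouns co-varying with the restrictor.
Strong reading: for every (a,c,b) with drafted(a,c,b), signed(b,c).
Restrictor triples: (a1,c1,b3)→signed(b3,c1) ✗  (a1,c3,b2)→signed(b2,c3) ✗  (a1,c3,b3)→signed(b3,c3) ✗  (a1,c5,b2)→signed(b2,c5) ✓  (a2,c1,b3)→signed(b3,c1) ✗  (a2,c4,b5)→signed(b5,c4) ✓  (a2,c5,b1)→signed(b1,c5) ✗  (a3,c2,b4)→signed(b4,c2) ✓  (a3,c4,b1)→signed(b1,c4) ✓  (a3,c4,b5)→signed(b5,c4) ✓
Counterexamples (restrictor triples failing the scope): 5.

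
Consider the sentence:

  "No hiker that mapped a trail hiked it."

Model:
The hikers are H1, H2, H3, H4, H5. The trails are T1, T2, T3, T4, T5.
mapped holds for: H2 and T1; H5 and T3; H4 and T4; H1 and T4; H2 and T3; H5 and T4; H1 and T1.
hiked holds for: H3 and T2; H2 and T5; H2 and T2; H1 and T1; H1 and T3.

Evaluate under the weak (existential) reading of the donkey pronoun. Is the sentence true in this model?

False

"it" takes "a trail" as antecedent — a donkey pronoun bound across the clause boundary.
Truth condition: for no (h,t) with mapped(h,t) does hiked(h,t) hold.
Restrictor pairs — does the scope hold? (H1,T1):holds  (H1,T4):fails  (H2,T1):fails  (H2,T3):fails  (H4,T4):fails  (H5,T3):fails  (H5,T4):fails
Scope holds for 1 pair(s), so the sentence is false.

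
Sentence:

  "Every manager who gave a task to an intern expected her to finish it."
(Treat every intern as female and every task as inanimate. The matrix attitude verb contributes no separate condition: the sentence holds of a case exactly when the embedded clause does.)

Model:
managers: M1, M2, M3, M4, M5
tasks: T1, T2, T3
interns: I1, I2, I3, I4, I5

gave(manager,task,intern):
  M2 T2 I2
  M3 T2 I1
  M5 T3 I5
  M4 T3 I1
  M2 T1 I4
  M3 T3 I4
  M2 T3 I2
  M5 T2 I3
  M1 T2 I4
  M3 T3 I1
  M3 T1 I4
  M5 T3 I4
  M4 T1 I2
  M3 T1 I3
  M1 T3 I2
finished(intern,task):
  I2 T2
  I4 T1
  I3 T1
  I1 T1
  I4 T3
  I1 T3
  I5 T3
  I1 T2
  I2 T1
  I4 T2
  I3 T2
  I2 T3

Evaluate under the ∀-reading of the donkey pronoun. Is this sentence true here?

"her" takes "an intern" as antecedent and "it" takes "a task"; both are donkey pronouns co-varying with the restrictor.
Strong reading: for every (m,t,i) with gave(m,t,i), finished(i,t).
Restrictor triples: (M1,T2,I4)→finished(I4,T2) ✓  (M1,T3,I2)→finished(I2,T3) ✓  (M2,T1,I4)→finished(I4,T1) ✓  (M2,T2,I2)→finished(I2,T2) ✓  (M2,T3,I2)→finished(I2,T3) ✓  (M3,T1,I3)→finished(I3,T1) ✓  (M3,T1,I4)→finished(I4,T1) ✓  (M3,T2,I1)→finished(I1,T2) ✓  (M3,T3,I1)→finished(I1,T3) ✓  (M3,T3,I4)→finished(I4,T3) ✓  (M4,T1,I2)→finished(I2,T1) ✓  (M4,T3,I1)→finished(I1,T3) ✓  (M5,T2,I3)→finished(I3,T2) ✓  (M5,T3,I4)→finished(I4,T3) ✓  (M5,T3,I5)→finished(I5,T3) ✓
Every restrictor triple satisfies the scope.

True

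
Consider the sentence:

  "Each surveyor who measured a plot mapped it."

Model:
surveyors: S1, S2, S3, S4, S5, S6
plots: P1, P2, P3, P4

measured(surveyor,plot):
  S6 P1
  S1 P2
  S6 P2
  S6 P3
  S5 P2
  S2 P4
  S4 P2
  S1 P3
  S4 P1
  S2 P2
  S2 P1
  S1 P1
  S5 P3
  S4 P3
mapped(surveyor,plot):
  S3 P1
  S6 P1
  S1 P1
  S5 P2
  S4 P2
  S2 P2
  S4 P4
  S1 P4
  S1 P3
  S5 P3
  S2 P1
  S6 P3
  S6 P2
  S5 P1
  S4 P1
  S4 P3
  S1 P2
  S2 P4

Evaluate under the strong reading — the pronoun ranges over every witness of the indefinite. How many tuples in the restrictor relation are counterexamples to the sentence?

0

"it" takes "a plot" as antecedent — a donkey pronoun bound across the clause boundary.
Strong reading: for every (s,p) with measured(s,p), mapped(s,p).
Restrictor pairs: (S1,P1) ✓  (S1,P2) ✓  (S1,P3) ✓  (S2,P1) ✓  (S2,P2) ✓  (S2,P4) ✓  (S4,P1) ✓  (S4,P2) ✓  (S4,P3) ✓  (S5,P2) ✓  (S5,P3) ✓  (S6,P1) ✓  (S6,P2) ✓  (S6,P3) ✓
Counterexamples (restrictor pairs failing the scope): 0.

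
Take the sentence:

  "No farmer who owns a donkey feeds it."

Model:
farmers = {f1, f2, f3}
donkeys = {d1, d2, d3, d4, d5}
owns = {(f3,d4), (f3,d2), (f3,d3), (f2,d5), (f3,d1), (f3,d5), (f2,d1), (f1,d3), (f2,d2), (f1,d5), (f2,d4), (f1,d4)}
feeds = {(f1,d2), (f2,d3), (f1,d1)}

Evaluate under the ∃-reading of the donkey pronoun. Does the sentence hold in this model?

True

"it" takes "a donkey" as antecedent — a donkey pronoun bound across the clause boundary.
Truth condition: for no (f,d) with owns(f,d) does feeds(f,d) hold.
Restrictor pairs — does the scope hold? (f1,d3):fails  (f1,d4):fails  (f1,d5):fails  (f2,d1):fails  (f2,d2):fails  (f2,d4):fails  (f2,d5):fails  (f3,d1):fails  (f3,d2):fails  (f3,d3):fails  (f3,d4):fails  (f3,d5):fails
Scope holds for no restrictor pair, so the sentence is true.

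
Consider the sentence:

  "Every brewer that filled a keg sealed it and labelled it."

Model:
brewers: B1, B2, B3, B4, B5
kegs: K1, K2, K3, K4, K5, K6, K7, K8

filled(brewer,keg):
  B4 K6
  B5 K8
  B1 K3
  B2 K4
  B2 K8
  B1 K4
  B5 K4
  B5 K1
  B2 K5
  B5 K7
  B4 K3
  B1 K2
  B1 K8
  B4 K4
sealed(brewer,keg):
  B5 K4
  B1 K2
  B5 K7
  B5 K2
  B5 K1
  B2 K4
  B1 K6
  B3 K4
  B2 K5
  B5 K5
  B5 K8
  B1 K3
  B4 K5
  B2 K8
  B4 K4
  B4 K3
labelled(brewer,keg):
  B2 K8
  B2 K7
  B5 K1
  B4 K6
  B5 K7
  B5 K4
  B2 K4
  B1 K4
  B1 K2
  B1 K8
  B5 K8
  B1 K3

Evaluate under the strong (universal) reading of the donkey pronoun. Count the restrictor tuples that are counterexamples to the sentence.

6

"it" takes "a keg" as antecedent — a donkey pronoun bound across the clause boundary.
Strong reading: for every (b,k) with filled(b,k), sealed(b,k) ∧ labelled(b,k).
Restrictor pairs: (B1,K2) ✓  (B1,K3) ✓  (B1,K4) ✗  (B1,K8) ✗  (B2,K4) ✓  (B2,K5) ✗  (B2,K8) ✓  (B4,K3) ✗  (B4,K4) ✗  (B4,K6) ✗  (B5,K1) ✓  (B5,K4) ✓  (B5,K7) ✓  (B5,K8) ✓
Counterexamples (restrictor pairs failing the scope): 6.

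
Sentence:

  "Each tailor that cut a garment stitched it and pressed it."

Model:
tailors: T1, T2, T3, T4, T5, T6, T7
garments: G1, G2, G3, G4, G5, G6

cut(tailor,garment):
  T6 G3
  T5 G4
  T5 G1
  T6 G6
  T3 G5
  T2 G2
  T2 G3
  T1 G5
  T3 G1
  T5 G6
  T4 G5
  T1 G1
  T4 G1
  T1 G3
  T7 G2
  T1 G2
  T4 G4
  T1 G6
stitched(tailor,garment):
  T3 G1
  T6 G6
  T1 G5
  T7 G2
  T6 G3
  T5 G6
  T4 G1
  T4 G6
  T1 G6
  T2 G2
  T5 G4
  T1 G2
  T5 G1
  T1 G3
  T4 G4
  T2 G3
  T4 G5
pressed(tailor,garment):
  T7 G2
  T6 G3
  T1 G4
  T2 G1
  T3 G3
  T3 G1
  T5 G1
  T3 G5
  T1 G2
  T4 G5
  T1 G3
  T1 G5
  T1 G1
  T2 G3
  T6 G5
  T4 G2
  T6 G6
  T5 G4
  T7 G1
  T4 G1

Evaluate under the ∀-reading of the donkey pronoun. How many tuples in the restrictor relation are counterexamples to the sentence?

"it" takes "a garment" as antecedent — a donkey pronoun bound across the clause boundary.
Strong reading: for every (t,g) with cut(t,g), stitched(t,g) ∧ pressed(t,g).
Restrictor pairs: (T1,G1) ✗  (T1,G2) ✓  (T1,G3) ✓  (T1,G5) ✓  (T1,G6) ✗  (T2,G2) ✗  (T2,G3) ✓  (T3,G1) ✓  (T3,G5) ✗  (T4,G1) ✓  (T4,G4) ✗  (T4,G5) ✓  (T5,G1) ✓  (T5,G4) ✓  (T5,G6) ✗  (T6,G3) ✓  (T6,G6) ✓  (T7,G2) ✓
Counterexamples (restrictor pairs failing the scope): 6.

6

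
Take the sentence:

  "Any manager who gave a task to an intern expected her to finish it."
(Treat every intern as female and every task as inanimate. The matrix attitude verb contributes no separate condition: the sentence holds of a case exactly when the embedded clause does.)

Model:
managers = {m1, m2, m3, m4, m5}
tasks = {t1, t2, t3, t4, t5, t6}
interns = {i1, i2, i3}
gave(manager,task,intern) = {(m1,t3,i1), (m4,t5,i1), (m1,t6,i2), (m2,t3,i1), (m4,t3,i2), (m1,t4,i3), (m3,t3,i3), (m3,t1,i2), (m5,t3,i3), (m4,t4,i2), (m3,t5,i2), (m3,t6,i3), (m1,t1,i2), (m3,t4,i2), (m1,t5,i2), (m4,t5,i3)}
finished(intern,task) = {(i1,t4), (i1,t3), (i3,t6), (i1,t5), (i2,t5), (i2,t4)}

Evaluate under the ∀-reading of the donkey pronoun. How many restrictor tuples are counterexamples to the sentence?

"her" takes "an intern" as antecedent and "it" takes "a task"; both are donkey pronouns co-varying with the restrictor.
Strong reading: for every (m,t,i) with gave(m,t,i), finished(i,t).
Restrictor triples: (m1,t1,i2)→finished(i2,t1) ✗  (m1,t3,i1)→finished(i1,t3) ✓  (m1,t4,i3)→finished(i3,t4) ✗  (m1,t5,i2)→finished(i2,t5) ✓  (m1,t6,i2)→finished(i2,t6) ✗  (m2,t3,i1)→finished(i1,t3) ✓  (m3,t1,i2)→finished(i2,t1) ✗  (m3,t3,i3)→finished(i3,t3) ✗  (m3,t4,i2)→finished(i2,t4) ✓  (m3,t5,i2)→finished(i2,t5) ✓  (m3,t6,i3)→finished(i3,t6) ✓  (m4,t3,i2)→finished(i2,t3) ✗  (m4,t4,i2)→finished(i2,t4) ✓  (m4,t5,i1)→finished(i1,t5) ✓  (m4,t5,i3)→finished(i3,t5) ✗  (m5,t3,i3)→finished(i3,t3) ✗
Counterexamples (restrictor triples failing the scope): 8.

8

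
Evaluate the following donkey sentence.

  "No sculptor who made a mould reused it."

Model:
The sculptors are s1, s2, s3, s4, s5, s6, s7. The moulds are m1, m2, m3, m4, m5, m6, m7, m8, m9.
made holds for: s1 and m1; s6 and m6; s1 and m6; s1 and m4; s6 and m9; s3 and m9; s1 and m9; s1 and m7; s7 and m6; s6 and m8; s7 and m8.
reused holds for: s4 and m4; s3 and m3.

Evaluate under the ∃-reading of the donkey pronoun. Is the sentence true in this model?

True

"it" takes "a mould" as antecedent — a donkey pronoun bound across the clause boundary.
Truth condition: for no (s,m) with made(s,m) does reused(s,m) hold.
Restrictor pairs — does the scope hold? (s1,m1):fails  (s1,m4):fails  (s1,m6):fails  (s1,m7):fails  (s1,m9):fails  (s3,m9):fails  (s6,m6):fails  (s6,m8):fails  (s6,m9):fails  (s7,m6):fails  (s7,m8):fails
Scope holds for no restrictor pair, so the sentence is true.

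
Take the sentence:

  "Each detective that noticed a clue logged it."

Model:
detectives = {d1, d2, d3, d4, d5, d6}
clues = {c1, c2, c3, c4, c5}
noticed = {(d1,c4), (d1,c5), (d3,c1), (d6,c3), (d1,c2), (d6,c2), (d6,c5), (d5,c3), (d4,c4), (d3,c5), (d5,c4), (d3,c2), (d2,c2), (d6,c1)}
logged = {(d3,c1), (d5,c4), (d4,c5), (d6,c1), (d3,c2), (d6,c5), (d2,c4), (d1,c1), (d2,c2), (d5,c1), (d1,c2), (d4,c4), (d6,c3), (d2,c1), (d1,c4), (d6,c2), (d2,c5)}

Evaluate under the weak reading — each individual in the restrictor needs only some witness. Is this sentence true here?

True

"it" takes "a clue" as antecedent — a donkey pronoun bound across the clause boundary.
Weak reading: every detective d with some noticed-clue has at least one noticed-clue c such that logged(d,c).
Per detective: d1:✓  d2:✓  d3:✓  d4:✓  d5:✓  d6:✓
Every detective in the restrictor has a witness.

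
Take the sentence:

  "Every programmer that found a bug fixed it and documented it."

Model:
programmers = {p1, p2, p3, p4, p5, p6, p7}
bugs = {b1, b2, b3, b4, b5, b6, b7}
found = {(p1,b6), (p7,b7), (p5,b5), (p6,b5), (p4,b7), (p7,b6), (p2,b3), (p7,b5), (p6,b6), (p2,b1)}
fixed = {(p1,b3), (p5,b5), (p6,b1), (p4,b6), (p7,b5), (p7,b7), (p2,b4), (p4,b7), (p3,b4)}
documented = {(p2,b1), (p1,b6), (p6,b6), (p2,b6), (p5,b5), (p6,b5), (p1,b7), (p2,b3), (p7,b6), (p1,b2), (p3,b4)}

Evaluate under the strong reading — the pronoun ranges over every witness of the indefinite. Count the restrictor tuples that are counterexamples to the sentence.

"it" takes "a bug" as antecedent — a donkey pronoun bound across the clause boundary.
Strong reading: for every (p,b) with found(p,b), fixed(p,b) ∧ documented(p,b).
Restrictor pairs: (p1,b6) ✗  (p2,b1) ✗  (p2,b3) ✗  (p4,b7) ✗  (p5,b5) ✓  (p6,b5) ✗  (p6,b6) ✗  (p7,b5) ✗  (p7,b6) ✗  (p7,b7) ✗
Counterexamples (restrictor pairs failing the scope): 9.

9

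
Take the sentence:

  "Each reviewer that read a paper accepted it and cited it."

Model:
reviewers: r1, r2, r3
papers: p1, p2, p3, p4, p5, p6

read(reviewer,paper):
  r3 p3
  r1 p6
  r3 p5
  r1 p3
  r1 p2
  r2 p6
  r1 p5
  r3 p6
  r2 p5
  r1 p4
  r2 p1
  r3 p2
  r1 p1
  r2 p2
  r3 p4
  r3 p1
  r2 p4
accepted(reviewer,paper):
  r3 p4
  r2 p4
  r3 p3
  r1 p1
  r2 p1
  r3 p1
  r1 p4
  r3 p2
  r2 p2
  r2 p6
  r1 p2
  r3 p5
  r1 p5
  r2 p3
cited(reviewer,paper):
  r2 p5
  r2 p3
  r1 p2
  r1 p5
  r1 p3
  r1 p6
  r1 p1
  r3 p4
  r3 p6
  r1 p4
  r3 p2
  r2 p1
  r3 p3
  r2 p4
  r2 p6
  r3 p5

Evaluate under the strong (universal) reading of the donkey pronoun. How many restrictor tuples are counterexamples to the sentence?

6

"it" takes "a paper" as antecedent — a donkey pronoun bound across the clause boundary.
Strong reading: for every (r,p) with read(r,p), accepted(r,p) ∧ cited(r,p).
Restrictor pairs: (r1,p1) ✓  (r1,p2) ✓  (r1,p3) ✗  (r1,p4) ✓  (r1,p5) ✓  (r1,p6) ✗  (r2,p1) ✓  (r2,p2) ✗  (r2,p4) ✓  (r2,p5) ✗  (r2,p6) ✓  (r3,p1) ✗  (r3,p2) ✓  (r3,p3) ✓  (r3,p4) ✓  (r3,p5) ✓  (r3,p6) ✗
Counterexamples (restrictor pairs failing the scope): 6.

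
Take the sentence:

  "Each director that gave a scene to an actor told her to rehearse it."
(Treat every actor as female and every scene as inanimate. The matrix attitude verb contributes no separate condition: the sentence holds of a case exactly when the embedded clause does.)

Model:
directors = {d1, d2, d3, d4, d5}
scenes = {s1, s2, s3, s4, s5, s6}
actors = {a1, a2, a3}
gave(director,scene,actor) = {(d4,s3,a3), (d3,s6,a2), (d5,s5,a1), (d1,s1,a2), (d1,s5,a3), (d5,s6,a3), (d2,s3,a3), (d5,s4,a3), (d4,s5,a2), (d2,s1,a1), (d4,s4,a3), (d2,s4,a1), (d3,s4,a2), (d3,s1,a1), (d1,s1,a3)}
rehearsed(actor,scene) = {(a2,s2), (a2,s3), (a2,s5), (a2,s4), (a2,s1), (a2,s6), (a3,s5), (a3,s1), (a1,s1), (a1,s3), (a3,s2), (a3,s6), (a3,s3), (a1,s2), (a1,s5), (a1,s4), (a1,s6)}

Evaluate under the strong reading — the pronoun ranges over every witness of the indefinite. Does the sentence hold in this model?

"her" takes "an actor" as antecedent and "it" takes "a scene"; both are donkey pronouns co-varying with the restrictor.
Strong reading: for every (d,s,a) with gave(d,s,a), rehearsed(a,s).
Restrictor triples: (d1,s1,a2)→rehearsed(a2,s1) ✓  (d1,s1,a3)→rehearsed(a3,s1) ✓  (d1,s5,a3)→rehearsed(a3,s5) ✓  (d2,s1,a1)→rehearsed(a1,s1) ✓  (d2,s3,a3)→rehearsed(a3,s3) ✓  (d2,s4,a1)→rehearsed(a1,s4) ✓  (d3,s1,a1)→rehearsed(a1,s1) ✓  (d3,s4,a2)→rehearsed(a2,s4) ✓  (d3,s6,a2)→rehearsed(a2,s6) ✓  (d4,s3,a3)→rehearsed(a3,s3) ✓  (d4,s4,a3)→rehearsed(a3,s4) ✗  (d4,s5,a2)→rehearsed(a2,s5) ✓  (d5,s4,a3)→rehearsed(a3,s4) ✗  (d5,s5,a1)→rehearsed(a1,s5) ✓  (d5,s6,a3)→rehearsed(a3,s6) ✓
Counterexample: (d4,s4,a3) — rehearsed(a3,s4) does not hold.

False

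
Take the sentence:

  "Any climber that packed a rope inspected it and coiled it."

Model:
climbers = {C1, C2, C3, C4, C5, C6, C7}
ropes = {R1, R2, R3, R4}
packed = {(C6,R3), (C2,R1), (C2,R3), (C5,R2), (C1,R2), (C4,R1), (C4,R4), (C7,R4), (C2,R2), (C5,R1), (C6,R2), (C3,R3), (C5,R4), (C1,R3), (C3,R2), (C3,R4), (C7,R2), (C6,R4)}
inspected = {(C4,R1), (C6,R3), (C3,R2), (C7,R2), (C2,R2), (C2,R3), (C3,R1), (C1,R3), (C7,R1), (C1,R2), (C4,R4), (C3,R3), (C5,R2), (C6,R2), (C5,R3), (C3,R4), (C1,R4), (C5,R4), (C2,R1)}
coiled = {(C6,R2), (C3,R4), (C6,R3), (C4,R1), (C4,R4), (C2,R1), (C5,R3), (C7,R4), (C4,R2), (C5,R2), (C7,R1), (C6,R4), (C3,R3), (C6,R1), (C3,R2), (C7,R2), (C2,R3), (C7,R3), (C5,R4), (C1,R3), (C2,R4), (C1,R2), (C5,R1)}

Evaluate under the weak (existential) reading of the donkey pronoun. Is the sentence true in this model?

True

"it" takes "a rope" as antecedent — a donkey pronoun bound across the clause boundary.
Weak reading: every climber c with some packed-rope has at least one packed-rope r such that inspected(c,r) ∧ coiled(c,r).
Per climber: C1:✓  C2:✓  C3:✓  C4:✓  C5:✓  C6:✓  C7:✓
Every climber in the restrictor has a witness.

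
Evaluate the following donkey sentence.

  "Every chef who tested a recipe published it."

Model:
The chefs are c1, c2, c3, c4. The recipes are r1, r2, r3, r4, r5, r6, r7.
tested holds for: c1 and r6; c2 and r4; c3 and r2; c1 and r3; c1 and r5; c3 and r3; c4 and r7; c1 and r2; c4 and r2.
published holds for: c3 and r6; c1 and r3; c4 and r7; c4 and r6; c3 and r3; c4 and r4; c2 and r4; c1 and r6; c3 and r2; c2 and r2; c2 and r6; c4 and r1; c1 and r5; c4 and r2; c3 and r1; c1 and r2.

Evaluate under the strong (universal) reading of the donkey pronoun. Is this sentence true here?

"it" takes "a recipe" as antecedent — a donkey pronoun bound across the clause boundary.
Strong reading: for every (c,r) with tested(c,r), published(c,r).
Restrictor pairs: (c1,r2) ✓  (c1,r3) ✓  (c1,r5) ✓  (c1,r6) ✓  (c2,r4) ✓  (c3,r2) ✓  (c3,r3) ✓  (c4,r2) ✓  (c4,r7) ✓
Every restrictor pair satisfies the scope.

True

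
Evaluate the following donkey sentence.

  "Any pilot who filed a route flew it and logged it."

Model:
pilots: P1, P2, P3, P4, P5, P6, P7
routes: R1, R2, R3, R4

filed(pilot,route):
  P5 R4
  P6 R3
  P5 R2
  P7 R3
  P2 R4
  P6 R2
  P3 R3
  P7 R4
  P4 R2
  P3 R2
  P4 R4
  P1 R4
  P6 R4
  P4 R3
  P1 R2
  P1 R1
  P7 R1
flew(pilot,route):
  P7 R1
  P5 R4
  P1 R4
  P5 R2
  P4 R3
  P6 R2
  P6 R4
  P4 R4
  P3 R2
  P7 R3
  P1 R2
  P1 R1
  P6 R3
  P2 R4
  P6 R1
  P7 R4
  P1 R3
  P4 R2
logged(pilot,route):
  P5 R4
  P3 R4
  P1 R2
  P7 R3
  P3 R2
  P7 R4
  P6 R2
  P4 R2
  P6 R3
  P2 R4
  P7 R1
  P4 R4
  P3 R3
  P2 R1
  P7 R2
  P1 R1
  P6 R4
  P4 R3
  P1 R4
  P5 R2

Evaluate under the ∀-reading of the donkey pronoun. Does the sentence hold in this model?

False

"it" takes "a route" as antecedent — a donkey pronoun bound across the clause boundary.
Strong reading: for every (p,r) with filed(p,r), flew(p,r) ∧ logged(p,r).
Restrictor pairs: (P1,R1) ✓  (P1,R2) ✓  (P1,R4) ✓  (P2,R4) ✓  (P3,R2) ✓  (P3,R3) ✗  (P4,R2) ✓  (P4,R3) ✓  (P4,R4) ✓  (P5,R2) ✓  (P5,R4) ✓  (P6,R2) ✓  (P6,R3) ✓  (P6,R4) ✓  (P7,R1) ✓  (P7,R3) ✓  (P7,R4) ✓
Counterexample: (P3,R3) is in filed but fails the scope.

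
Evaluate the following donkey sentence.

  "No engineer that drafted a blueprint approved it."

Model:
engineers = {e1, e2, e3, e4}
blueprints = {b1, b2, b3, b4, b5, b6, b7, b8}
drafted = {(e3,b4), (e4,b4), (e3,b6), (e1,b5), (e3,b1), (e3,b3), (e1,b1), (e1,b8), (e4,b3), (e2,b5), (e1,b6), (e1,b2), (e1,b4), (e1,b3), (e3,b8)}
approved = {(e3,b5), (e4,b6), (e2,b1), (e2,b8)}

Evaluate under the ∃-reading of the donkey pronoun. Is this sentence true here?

"it" takes "a blueprint" as antecedent — a donkey pronoun bound across the clause boundary.
Truth condition: for no (e,b) with drafted(e,b) does approved(e,b) hold.
Restrictor pairs — does the scope hold? (e1,b1):fails  (e1,b2):fails  (e1,b3):fails  (e1,b4):fails  (e1,b5):fails  (e1,b6):fails  (e1,b8):fails  (e2,b5):fails  (e3,b1):fails  (e3,b3):fails  (e3,b4):fails  (e3,b6):fails  (e3,b8):fails  (e4,b3):fails  (e4,b4):fails
Scope holds for no restrictor pair, so the sentence is true.

True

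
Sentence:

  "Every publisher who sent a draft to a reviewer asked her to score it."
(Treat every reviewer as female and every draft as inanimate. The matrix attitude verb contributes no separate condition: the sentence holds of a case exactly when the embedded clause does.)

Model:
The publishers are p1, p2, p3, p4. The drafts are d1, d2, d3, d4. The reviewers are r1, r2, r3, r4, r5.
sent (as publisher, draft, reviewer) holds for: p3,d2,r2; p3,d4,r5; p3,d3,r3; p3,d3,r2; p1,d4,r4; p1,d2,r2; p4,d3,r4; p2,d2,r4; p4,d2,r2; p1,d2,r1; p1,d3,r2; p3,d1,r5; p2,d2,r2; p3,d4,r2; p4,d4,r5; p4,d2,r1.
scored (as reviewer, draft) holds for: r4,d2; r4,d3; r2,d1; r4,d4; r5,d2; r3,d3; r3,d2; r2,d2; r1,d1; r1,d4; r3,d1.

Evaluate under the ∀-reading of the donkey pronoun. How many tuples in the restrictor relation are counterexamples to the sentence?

"her" takes "a reviewer" as antecedent and "it" takes "a draft"; both are donkey pronouns co-varying with the restrictor.
Strong reading: for every (p,d,r) with sent(p,d,r), scored(r,d).
Restrictor triples: (p1,d2,r1)→scored(r1,d2) ✗  (p1,d2,r2)→scored(r2,d2) ✓  (p1,d3,r2)→scored(r2,d3) ✗  (p1,d4,r4)→scored(r4,d4) ✓  (p2,d2,r2)→scored(r2,d2) ✓  (p2,d2,r4)→scored(r4,d2) ✓  (p3,d1,r5)→scored(r5,d1) ✗  (p3,d2,r2)→scored(r2,d2) ✓  (p3,d3,r2)→scored(r2,d3) ✗  (p3,d3,r3)→scored(r3,d3) ✓  (p3,d4,r2)→scored(r2,d4) ✗  (p3,d4,r5)→scored(r5,d4) ✗  (p4,d2,r1)→scored(r1,d2) ✗  (p4,d2,r2)→scored(r2,d2) ✓  (p4,d3,r4)→scored(r4,d3) ✓  (p4,d4,r5)→scored(r5,d4) ✗
Counterexamples (restrictor triples failing the scope): 8.

8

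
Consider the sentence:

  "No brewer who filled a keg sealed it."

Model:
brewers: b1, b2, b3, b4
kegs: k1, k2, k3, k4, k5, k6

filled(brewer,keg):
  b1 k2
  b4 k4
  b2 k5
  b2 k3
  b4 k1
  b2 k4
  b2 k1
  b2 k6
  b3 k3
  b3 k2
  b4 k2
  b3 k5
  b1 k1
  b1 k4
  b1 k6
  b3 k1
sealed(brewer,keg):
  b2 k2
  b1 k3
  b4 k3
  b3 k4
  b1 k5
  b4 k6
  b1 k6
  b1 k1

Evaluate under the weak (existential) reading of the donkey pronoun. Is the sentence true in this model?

False

"it" takes "a keg" as antecedent — a donkey pronoun bound across the clause boundary.
Truth condition: for no (b,k) with filled(b,k) does sealed(b,k) hold.
Restrictor pairs — does the scope hold? (b1,k1):holds  (b1,k2):fails  (b1,k4):fails  (b1,k6):holds  (b2,k1):fails  (b2,k3):fails  (b2,k4):fails  (b2,k5):fails  (b2,k6):fails  (b3,k1):fails  (b3,k2):fails  (b3,k3):fails  (b3,k5):fails  (b4,k1):fails  (b4,k2):fails  (b4,k4):fails
Scope holds for 2 pair(s), so the sentence is false.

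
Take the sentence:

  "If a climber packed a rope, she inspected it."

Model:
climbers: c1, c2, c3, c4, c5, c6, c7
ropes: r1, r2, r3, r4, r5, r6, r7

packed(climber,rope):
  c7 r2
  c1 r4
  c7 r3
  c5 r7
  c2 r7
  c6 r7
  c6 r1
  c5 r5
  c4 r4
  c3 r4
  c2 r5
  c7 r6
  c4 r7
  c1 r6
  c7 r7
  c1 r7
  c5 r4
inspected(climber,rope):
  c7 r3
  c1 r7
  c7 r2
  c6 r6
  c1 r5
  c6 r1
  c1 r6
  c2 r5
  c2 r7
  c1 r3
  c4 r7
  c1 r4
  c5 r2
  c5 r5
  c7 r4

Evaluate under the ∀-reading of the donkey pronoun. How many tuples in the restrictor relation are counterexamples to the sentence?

"it" takes "a rope" as antecedent — a donkey pronoun bound across the clause boundary.
Strong reading: for every (c,r) with packed(c,r), inspected(c,r).
Restrictor pairs: (c1,r4) ✓  (c1,r6) ✓  (c1,r7) ✓  (c2,r5) ✓  (c2,r7) ✓  (c3,r4) ✗  (c4,r4) ✗  (c4,r7) ✓  (c5,r4) ✗  (c5,r5) ✓  (c5,r7) ✗  (c6,r1) ✓  (c6,r7) ✗  (c7,r2) ✓  (c7,r3) ✓  (c7,r6) ✗  (c7,r7) ✗
Counterexamples (restrictor pairs failing the scope): 7.

7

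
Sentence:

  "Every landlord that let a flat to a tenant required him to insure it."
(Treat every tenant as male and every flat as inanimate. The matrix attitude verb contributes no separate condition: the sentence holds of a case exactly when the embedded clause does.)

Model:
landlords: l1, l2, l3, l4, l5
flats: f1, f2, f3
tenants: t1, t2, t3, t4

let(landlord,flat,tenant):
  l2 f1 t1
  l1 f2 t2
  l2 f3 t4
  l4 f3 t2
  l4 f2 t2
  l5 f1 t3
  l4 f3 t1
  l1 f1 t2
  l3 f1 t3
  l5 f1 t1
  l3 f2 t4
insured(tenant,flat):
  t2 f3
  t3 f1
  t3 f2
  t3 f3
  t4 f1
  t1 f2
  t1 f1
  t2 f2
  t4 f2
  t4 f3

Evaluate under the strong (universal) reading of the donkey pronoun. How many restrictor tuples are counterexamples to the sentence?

2

"him" takes "a tenant" as antecedent and "it" takes "a flat"; both are donkey pronouns co-varying with the restrictor.
Strong reading: for every (l,f,t) with let(l,f,t), insured(t,f).
Restrictor triples: (l1,f1,t2)→insured(t2,f1) ✗  (l1,f2,t2)→insured(t2,f2) ✓  (l2,f1,t1)→insured(t1,f1) ✓  (l2,f3,t4)→insured(t4,f3) ✓  (l3,f1,t3)→insured(t3,f1) ✓  (l3,f2,t4)→insured(t4,f2) ✓  (l4,f2,t2)→insured(t2,f2) ✓  (l4,f3,t1)→insured(t1,f3) ✗  (l4,f3,t2)→insured(t2,f3) ✓  (l5,f1,t1)→insured(t1,f1) ✓  (l5,f1,t3)→insured(t3,f1) ✓
Counterexamples (restrictor triples failing the scope): 2.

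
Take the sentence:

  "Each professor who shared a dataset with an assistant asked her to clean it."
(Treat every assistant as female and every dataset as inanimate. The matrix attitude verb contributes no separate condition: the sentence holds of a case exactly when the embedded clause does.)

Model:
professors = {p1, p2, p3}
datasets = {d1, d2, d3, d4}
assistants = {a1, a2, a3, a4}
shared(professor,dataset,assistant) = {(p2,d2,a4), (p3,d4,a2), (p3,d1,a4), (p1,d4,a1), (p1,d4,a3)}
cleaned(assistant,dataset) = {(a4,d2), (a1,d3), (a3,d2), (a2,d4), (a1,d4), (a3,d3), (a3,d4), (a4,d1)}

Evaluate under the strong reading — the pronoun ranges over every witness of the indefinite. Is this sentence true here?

"her" takes "an assistant" as antecedent and "it" takes "a dataset"; both are donkey pronouns co-varying with the restrictor.
Strong reading: for every (p,d,a) with shared(p,d,a), cleaned(a,d).
Restrictor triples: (p1,d4,a1)→cleaned(a1,d4) ✓  (p1,d4,a3)→cleaned(a3,d4) ✓  (p2,d2,a4)→cleaned(a4,d2) ✓  (p3,d1,a4)→cleaned(a4,d1) ✓  (p3,d4,a2)→cleaned(a2,d4) ✓
Every restrictor triple satisfies the scope.

True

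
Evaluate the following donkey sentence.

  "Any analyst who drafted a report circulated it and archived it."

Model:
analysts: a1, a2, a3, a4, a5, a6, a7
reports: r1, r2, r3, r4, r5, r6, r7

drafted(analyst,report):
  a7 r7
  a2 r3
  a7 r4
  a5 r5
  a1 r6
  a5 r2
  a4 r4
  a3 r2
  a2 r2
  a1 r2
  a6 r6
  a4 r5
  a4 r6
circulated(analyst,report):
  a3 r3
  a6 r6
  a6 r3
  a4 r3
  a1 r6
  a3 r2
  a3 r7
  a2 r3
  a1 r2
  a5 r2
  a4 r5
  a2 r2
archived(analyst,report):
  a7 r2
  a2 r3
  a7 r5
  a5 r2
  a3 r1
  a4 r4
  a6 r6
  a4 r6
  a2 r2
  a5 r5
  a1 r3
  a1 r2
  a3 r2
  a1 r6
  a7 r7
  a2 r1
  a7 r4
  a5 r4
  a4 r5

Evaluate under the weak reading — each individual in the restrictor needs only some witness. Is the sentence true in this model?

False

"it" takes "a report" as antecedent — a donkey pronoun bound across the clause boundary.
Weak reading: every analyst a with some drafted-report has at least one drafted-report r such that circulated(a,r) ∧ archived(a,r).
Per analyst: a1:✓  a2:✓  a3:✓  a4:✓  a5:✓  a6:✓  a7:✗
a7 has no witness among its drafted-reports.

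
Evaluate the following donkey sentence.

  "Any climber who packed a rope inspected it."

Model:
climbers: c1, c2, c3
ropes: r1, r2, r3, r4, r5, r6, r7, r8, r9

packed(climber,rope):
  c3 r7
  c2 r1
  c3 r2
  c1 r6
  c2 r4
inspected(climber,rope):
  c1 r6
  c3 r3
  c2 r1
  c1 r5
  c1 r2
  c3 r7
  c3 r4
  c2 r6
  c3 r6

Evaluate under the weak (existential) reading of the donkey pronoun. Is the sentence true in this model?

True

"it" takes "a rope" as antecedent — a donkey pronoun bound across the clause boundary.
Weak reading: every climber c with some packed-rope has at least one packed-rope r such that inspected(c,r).
Per climber: c1:✓  c2:✓  c3:✓
Every climber in the restrictor has a witness.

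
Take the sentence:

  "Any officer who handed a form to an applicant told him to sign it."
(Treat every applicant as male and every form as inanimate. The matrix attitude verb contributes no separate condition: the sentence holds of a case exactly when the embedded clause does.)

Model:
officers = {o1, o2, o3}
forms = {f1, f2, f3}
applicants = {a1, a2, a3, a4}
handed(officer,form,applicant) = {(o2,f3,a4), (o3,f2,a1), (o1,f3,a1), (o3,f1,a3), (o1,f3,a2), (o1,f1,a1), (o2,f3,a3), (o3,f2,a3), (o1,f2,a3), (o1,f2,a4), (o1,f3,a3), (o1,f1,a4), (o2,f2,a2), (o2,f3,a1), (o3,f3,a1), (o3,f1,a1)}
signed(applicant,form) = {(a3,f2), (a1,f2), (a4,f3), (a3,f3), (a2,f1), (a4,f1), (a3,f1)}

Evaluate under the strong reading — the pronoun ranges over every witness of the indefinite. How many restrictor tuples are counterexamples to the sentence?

"him" takes "an applicant" as antecedent and "it" takes "a form"; both are donkey pronouns co-varying with the restrictor.
Strong reading: for every (o,f,a) with handed(o,f,a), signed(a,f).
Restrictor triples: (o1,f1,a1)→signed(a1,f1) ✗  (o1,f1,a4)→signed(a4,f1) ✓  (o1,f2,a3)→signed(a3,f2) ✓  (o1,f2,a4)→signed(a4,f2) ✗  (o1,f3,a1)→signed(a1,f3) ✗  (o1,f3,a2)→signed(a2,f3) ✗  (o1,f3,a3)→signed(a3,f3) ✓  (o2,f2,a2)→signed(a2,f2) ✗  (o2,f3,a1)→signed(a1,f3) ✗  (o2,f3,a3)→signed(a3,f3) ✓  (o2,f3,a4)→signed(a4,f3) ✓  (o3,f1,a1)→signed(a1,f1) ✗  (o3,f1,a3)→signed(a3,f1) ✓  (o3,f2,a1)→signed(a1,f2) ✓  (o3,f2,a3)→signed(a3,f2) ✓  (o3,f3,a1)→signed(a1,f3) ✗
Counterexamples (restrictor triples failing the scope): 8.

8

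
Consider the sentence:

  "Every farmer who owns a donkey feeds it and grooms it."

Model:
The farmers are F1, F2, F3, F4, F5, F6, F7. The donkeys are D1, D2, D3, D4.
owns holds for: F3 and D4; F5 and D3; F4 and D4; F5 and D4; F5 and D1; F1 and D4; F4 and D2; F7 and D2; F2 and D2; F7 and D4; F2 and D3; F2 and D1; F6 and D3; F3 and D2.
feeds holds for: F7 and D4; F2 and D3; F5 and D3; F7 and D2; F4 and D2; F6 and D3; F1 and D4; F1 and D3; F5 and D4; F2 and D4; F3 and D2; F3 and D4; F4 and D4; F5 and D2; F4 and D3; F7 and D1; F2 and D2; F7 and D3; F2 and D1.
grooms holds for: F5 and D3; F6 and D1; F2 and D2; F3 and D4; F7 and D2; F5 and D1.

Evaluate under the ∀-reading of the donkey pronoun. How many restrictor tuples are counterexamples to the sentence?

10

"it" takes "a donkey" as antecedent — a donkey pronoun bound across the clause boundary.
Strong reading: for every (f,d) with owns(f,d), feeds(f,d) ∧ grooms(f,d).
Restrictor pairs: (F1,D4) ✗  (F2,D1) ✗  (F2,D2) ✓  (F2,D3) ✗  (F3,D2) ✗  (F3,D4) ✓  (F4,D2) ✗  (F4,D4) ✗  (F5,D1) ✗  (F5,D3) ✓  (F5,D4) ✗  (F6,D3) ✗  (F7,D2) ✓  (F7,D4) ✗
Counterexamples (restrictor pairs failing the scope): 10.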